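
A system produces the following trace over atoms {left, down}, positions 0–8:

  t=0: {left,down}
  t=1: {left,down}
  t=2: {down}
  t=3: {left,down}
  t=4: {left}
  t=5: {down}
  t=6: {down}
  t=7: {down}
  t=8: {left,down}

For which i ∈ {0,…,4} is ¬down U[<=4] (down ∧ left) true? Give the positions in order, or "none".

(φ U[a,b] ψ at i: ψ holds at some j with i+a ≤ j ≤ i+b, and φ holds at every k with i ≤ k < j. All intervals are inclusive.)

0, 1, 3

Evaluate at each i in [0,4]:
  i=0: ✓ (rhs at j=0)
  i=1: ✓ (rhs at j=1)
  i=2: ✗ (lhs fails at k=2 before rhs at j=3)
  i=3: ✓ (rhs at j=3)
  i=4: ✗ (lhs fails at k=5 before rhs at j=8)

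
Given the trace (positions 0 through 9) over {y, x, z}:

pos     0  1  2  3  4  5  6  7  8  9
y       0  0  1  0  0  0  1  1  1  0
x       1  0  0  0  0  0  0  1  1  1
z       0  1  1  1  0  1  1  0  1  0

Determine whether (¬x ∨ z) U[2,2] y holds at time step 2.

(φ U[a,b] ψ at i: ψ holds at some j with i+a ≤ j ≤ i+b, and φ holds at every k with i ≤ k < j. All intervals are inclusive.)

Need some j in [4,4] with y, and (¬x ∨ z) at every k in [2,j-1].
  j=4: y false.
No j in the window works → until fails.

No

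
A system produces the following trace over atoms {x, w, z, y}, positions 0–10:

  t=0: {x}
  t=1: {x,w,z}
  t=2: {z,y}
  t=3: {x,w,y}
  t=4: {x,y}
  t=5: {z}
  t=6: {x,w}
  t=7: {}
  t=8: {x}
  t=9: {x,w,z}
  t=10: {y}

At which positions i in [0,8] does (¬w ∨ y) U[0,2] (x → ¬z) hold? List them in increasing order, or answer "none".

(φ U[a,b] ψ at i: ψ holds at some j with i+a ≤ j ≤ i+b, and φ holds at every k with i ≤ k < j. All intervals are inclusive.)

Evaluate at each i in [0,8]:
  i=0: ✓ (rhs at j=0)
  i=1: ✗ (lhs fails at k=1 before rhs at j=2)
  i=2: ✓ (rhs at j=2)
  i=3: ✓ (rhs at j=3)
  i=4: ✓ (rhs at j=4)
  i=5: ✓ (rhs at j=5)
  i=6: ✓ (rhs at j=6)
  i=7: ✓ (rhs at j=7)
  i=8: ✓ (rhs at j=8)

0, 2, 3, 4, 5, 6, 7, 8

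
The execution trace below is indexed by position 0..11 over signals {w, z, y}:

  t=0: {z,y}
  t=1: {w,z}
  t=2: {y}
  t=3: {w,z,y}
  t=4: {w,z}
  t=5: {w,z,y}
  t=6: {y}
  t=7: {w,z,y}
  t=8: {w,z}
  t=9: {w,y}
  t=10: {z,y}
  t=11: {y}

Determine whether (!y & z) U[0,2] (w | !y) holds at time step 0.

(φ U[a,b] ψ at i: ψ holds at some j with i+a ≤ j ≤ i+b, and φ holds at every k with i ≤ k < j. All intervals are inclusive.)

Need some j in [0,2] with (w | !y), and (!y & z) at every k in [0,j-1].
  j=0: (w | !y) false.
  j=1: (w | !y) holds, but (!y & z) fails at k=0 → not this j.
  j=2: (w | !y) false.
No j in the window works → until fails.

False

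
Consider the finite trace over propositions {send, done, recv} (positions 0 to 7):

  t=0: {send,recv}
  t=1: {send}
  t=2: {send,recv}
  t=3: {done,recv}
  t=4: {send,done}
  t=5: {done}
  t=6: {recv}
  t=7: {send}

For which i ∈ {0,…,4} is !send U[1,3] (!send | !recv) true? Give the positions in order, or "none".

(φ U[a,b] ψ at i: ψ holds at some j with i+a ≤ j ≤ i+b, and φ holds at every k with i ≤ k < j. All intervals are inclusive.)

Evaluate at each i in [0,4]:
  i=0: ✗ (lhs fails at k=0 before rhs at j=1)
  i=1: ✗ (lhs fails at k=1 before rhs at j=3)
  i=2: ✗ (lhs fails at k=2 before rhs at j=3)
  i=3: ✓ (rhs at j=4; lhs holds on [3,3])
  i=4: ✗ (lhs fails at k=4 before rhs at j=5)

3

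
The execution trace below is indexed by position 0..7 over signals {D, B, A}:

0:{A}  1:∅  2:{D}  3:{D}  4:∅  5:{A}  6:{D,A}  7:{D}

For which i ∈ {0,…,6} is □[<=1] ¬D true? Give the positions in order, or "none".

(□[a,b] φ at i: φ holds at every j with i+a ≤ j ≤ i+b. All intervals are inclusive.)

0, 4

Evaluate at each i in [0,6]:
  i=0: ✓ (all of [0,1])
  i=1: ✗ (fails at j=2)
  i=2: ✗ (fails at j=2)
  i=3: ✗ (fails at j=3)
  i=4: ✓ (all of [4,5])
  i=5: ✗ (fails at j=6)
  i=6: ✗ (fails at j=6)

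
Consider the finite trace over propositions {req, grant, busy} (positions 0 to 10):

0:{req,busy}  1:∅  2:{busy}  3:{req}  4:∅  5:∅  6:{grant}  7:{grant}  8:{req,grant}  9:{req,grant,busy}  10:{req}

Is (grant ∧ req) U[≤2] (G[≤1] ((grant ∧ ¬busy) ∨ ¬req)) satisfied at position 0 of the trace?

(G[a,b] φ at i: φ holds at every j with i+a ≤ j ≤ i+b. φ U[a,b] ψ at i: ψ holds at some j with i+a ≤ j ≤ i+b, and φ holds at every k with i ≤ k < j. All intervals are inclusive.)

Does not hold

Need some j in [0,2] with G[≤1] ((grant ∧ ¬busy) ∨ ¬req), and (grant ∧ req) at every k in [0,j-1].
  j=0: G[≤1] ((grant ∧ ¬busy) ∨ ¬req) — fails at 0.
  j=1: G[≤1] ((grant ∧ ¬busy) ∨ ¬req) holds, but (grant ∧ req) fails at k=0 → not this j.
  j=2: G[≤1] ((grant ∧ ¬busy) ∨ ¬req) — fails at 3.
No j in the window works → until fails.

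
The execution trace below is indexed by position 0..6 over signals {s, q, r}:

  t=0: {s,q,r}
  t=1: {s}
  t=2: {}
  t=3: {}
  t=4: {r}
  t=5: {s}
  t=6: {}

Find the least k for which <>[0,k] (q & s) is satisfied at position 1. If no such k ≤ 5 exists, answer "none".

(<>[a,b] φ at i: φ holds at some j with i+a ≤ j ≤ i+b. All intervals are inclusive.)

none

Scan j = 1,2,… for (q & s):
  j=1: fails
  j=2: fails
  j=3: fails
  j=4: fails
  j=5: fails
  j=6: fails
No j in [1,6] satisfies it → none.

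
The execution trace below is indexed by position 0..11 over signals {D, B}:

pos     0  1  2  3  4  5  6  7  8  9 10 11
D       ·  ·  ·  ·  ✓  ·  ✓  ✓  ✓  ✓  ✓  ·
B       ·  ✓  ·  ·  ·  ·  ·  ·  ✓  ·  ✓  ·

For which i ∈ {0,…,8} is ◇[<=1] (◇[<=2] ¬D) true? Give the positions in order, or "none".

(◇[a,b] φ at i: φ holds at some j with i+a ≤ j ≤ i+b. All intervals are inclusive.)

0, 1, 2, 3, 4, 5, 8

Evaluate at each i in [0,8]:
  i=0: ✓ (witness j=0)
  i=1: ✓ (witness j=1)
  i=2: ✓ (witness j=2)
  i=3: ✓ (witness j=3)
  i=4: ✓ (witness j=4)
  i=5: ✓ (witness j=5)
  i=6: ✗ (none in [6,7])
  i=7: ✗ (none in [7,8])
  i=8: ✓ (witness j=9)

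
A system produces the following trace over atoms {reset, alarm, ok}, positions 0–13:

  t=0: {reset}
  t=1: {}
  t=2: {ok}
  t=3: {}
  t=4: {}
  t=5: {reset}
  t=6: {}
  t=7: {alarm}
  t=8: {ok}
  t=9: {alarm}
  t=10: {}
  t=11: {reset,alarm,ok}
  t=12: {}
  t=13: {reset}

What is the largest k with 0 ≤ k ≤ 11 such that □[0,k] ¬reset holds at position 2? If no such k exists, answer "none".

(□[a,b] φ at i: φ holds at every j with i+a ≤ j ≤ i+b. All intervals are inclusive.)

¬reset must hold from j=2 onward; find where it first fails.
  j=2: holds
  j=3: holds
  j=4: holds
  j=5: fails
Holds on [2,4], so largest k = 2.

2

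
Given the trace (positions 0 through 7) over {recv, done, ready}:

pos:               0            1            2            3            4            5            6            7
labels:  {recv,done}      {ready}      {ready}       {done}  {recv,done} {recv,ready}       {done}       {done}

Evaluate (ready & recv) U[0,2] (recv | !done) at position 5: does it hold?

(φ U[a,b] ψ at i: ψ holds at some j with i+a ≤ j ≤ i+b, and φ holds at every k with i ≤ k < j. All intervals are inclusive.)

Holds

Need some j in [5,7] with (recv | !done), and (ready & recv) at every k in [5,j-1].
  j=5: (recv | !done) holds; no prefix to check → satisfied.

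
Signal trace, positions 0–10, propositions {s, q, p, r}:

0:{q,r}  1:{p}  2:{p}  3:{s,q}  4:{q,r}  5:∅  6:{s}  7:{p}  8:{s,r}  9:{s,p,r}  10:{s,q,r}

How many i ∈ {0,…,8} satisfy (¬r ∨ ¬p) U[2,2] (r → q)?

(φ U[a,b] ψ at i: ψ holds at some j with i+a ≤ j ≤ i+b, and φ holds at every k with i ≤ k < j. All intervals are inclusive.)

6

Evaluate at each i in [0,8]:
  i=0: ✓ (rhs at j=2; lhs holds on [0,1])
  i=1: ✓ (rhs at j=3; lhs holds on [1,2])
  i=2: ✓ (rhs at j=4; lhs holds on [2,3])
  i=3: ✓ (rhs at j=5; lhs holds on [3,4])
  i=4: ✓ (rhs at j=6; lhs holds on [4,5])
  i=5: ✓ (rhs at j=7; lhs holds on [5,6])
  i=6: ✗ (no rhs in [8,8])
  i=7: ✗ (no rhs in [9,9])
  i=8: ✗ (lhs fails at k=9 before rhs at j=10)
Positions where it holds: {0, 1, 2, 3, 4, 5} → 6.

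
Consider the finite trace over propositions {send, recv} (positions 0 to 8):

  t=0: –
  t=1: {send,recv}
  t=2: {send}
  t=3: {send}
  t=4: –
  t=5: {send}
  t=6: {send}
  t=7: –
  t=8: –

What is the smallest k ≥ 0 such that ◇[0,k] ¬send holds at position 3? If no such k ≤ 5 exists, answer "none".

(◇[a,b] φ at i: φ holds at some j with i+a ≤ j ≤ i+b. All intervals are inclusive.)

1

Scan j = 3,4,… for ¬send:
  j=3: fails
  j=4: holds
First hit at j=4, so smallest k = 4-3 = 1.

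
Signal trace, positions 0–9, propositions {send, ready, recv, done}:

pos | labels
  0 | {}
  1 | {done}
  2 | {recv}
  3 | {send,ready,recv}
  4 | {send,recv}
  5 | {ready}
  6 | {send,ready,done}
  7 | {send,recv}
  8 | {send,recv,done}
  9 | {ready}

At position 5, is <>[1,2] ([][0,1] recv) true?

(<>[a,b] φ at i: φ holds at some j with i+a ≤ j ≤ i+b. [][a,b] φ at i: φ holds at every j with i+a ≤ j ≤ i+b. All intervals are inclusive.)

Check [][0,1] recv at each j in [6,7]:
  j=6: fails at 6
  j=7: holds on [7,8]
Found at j=7 → formula holds.

True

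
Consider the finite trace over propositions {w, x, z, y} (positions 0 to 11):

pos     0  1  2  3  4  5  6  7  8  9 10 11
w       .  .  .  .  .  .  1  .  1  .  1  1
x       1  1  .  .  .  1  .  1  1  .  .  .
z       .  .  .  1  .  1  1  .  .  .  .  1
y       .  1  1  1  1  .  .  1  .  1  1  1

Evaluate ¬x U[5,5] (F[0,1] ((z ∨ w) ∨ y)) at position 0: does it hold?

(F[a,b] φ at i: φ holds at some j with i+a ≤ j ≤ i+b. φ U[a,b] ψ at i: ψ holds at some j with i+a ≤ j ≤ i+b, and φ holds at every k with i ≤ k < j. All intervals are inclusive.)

Need some j in [5,5] with F[0,1] ((z ∨ w) ∨ y), and ¬x at every k in [0,j-1].
  j=5: F[0,1] ((z ∨ w) ∨ y) holds, but ¬x fails at k=0 → not this j.
No j in the window works → until fails.

No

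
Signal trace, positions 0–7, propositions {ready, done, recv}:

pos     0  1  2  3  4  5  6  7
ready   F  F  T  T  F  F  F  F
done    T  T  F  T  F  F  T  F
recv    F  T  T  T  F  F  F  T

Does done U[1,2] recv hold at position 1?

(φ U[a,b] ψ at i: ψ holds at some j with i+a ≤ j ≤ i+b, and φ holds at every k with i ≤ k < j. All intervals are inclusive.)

Holds

Need some j in [2,3] with recv, and done at every k in [1,j-1].
  j=2: recv holds; done holds at every k in [1,1] → satisfied.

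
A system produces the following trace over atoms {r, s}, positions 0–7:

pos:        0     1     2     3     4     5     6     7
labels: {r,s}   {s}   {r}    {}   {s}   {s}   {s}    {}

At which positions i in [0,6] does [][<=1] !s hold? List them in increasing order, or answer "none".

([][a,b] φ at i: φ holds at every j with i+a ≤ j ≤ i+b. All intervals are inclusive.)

2

Evaluate at each i in [0,6]:
  i=0: ✗ (fails at j=0)
  i=1: ✗ (fails at j=1)
  i=2: ✓ (all of [2,3])
  i=3: ✗ (fails at j=4)
  i=4: ✗ (fails at j=4)
  i=5: ✗ (fails at j=5)
  i=6: ✗ (fails at j=6)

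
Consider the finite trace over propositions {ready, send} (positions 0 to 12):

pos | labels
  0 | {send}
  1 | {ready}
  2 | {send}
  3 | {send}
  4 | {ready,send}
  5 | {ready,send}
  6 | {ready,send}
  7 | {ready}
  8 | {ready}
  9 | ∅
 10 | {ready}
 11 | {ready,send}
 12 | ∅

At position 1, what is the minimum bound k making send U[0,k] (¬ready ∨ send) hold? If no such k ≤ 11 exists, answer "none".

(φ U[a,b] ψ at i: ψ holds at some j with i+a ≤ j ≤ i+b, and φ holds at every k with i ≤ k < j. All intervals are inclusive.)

none

Need earliest j ≥ 1 with (¬ready ∨ send), and send at every k in [1,j-1].
  j=1: rhs fails.
  j=2: rhs holds but lhs fails at k=1.
  j=3: rhs holds but lhs fails at k=1.
  j=4: rhs holds but lhs fails at k=1.
  j=5: rhs holds but lhs fails at k=1.
  j=6: rhs holds but lhs fails at k=1.
  j=7: rhs fails.
  j=8: rhs fails.
  j=9: rhs holds but lhs fails at k=1.
  j=10: rhs fails.
  j=11: rhs holds but lhs fails at k=1.
  j=12: rhs holds but lhs fails at k=1.
No witness within the range → none.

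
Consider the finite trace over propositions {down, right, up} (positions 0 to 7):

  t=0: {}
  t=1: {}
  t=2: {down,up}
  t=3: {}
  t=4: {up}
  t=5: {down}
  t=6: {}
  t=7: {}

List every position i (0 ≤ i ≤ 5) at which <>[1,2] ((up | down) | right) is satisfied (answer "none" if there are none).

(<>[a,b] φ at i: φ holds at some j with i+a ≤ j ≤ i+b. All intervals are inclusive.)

0, 1, 2, 3, 4

Evaluate at each i in [0,5]:
  i=0: ✓ (witness j=2)
  i=1: ✓ (witness j=2)
  i=2: ✓ (witness j=4)
  i=3: ✓ (witness j=4)
  i=4: ✓ (witness j=5)
  i=5: ✗ (none in [6,7])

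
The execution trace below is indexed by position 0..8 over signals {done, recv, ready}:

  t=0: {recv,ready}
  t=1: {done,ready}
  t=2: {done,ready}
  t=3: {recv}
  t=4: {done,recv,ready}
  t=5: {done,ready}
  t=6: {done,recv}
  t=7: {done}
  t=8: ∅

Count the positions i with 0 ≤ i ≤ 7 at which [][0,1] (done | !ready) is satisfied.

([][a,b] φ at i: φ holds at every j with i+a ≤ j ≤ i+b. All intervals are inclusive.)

7

Evaluate at each i in [0,7]:
  i=0: ✗ (fails at j=0)
  i=1: ✓ (all of [1,2])
  i=2: ✓ (all of [2,3])
  i=3: ✓ (all of [3,4])
  i=4: ✓ (all of [4,5])
  i=5: ✓ (all of [5,6])
  i=6: ✓ (all of [6,7])
  i=7: ✓ (all of [7,8])
Positions where it holds: {1, 2, 3, 4, 5, 6, 7} → 7.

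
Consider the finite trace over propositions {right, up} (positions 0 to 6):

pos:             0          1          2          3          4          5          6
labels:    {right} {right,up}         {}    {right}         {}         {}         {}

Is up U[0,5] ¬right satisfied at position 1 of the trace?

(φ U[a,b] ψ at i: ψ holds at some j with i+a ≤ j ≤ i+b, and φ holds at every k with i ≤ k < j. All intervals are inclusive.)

Need some j in [1,6] with ¬right, and up at every k in [1,j-1].
  j=1: ¬right false.
  j=2: ¬right holds; up holds at every k in [1,1] → satisfied.

True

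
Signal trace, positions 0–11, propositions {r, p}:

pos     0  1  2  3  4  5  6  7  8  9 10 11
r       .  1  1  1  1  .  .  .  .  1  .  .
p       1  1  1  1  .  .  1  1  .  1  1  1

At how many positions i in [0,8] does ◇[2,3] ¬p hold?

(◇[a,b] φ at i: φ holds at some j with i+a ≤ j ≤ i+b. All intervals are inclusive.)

Evaluate at each i in [0,8]:
  i=0: ✗ (none in [2,3])
  i=1: ✓ (witness j=4)
  i=2: ✓ (witness j=4)
  i=3: ✓ (witness j=5)
  i=4: ✗ (none in [6,7])
  i=5: ✓ (witness j=8)
  i=6: ✓ (witness j=8)
  i=7: ✗ (none in [9,10])
  i=8: ✗ (none in [10,11])
Positions where it holds: {1, 2, 3, 5, 6} → 5.

5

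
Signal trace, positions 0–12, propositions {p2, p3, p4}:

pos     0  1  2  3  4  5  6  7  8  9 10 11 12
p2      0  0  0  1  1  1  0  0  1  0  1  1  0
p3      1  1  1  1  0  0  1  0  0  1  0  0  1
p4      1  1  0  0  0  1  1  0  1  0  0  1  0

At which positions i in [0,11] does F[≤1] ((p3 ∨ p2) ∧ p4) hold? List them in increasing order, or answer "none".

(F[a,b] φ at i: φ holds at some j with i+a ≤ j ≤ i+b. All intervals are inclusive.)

Evaluate at each i in [0,11]:
  i=0: ✓ (witness j=0)
  i=1: ✓ (witness j=1)
  i=2: ✗ (none in [2,3])
  i=3: ✗ (none in [3,4])
  i=4: ✓ (witness j=5)
  i=5: ✓ (witness j=5)
  i=6: ✓ (witness j=6)
  i=7: ✓ (witness j=8)
  i=8: ✓ (witness j=8)
  i=9: ✗ (none in [9,10])
  i=10: ✓ (witness j=11)
  i=11: ✓ (witness j=11)

0, 1, 4, 5, 6, 7, 8, 10, 11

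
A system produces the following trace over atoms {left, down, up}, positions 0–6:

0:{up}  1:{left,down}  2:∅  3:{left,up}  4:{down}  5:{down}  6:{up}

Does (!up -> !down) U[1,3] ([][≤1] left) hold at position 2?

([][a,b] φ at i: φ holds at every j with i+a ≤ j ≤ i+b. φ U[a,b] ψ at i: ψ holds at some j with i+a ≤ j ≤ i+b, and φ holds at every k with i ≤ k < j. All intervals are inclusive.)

Need some j in [3,5] with [][≤1] left, and (!up -> !down) at every k in [2,j-1].
  j=3: [][≤1] left — fails at 4.
  j=4: [][≤1] left — fails at 4.
  j=5: [][≤1] left — fails at 5.
No j in the window works → until fails.

False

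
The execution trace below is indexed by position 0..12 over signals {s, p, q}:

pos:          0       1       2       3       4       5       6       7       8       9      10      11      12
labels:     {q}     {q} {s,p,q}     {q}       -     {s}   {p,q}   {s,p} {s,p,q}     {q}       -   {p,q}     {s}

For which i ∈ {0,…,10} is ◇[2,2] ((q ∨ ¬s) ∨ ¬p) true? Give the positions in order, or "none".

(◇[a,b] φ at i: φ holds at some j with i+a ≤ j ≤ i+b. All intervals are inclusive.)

Evaluate at each i in [0,10]:
  i=0: ✓ (witness j=2)
  i=1: ✓ (witness j=3)
  i=2: ✓ (witness j=4)
  i=3: ✓ (witness j=5)
  i=4: ✓ (witness j=6)
  i=5: ✗ (none in [7,7])
  i=6: ✓ (witness j=8)
  i=7: ✓ (witness j=9)
  i=8: ✓ (witness j=10)
  i=9: ✓ (witness j=11)
  i=10: ✓ (witness j=12)

0, 1, 2, 3, 4, 6, 7, 8, 9, 10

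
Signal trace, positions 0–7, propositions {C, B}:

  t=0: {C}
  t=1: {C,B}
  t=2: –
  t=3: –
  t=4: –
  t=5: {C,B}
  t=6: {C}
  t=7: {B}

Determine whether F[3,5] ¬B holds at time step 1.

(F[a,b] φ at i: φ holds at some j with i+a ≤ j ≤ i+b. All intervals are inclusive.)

Check ¬B at each j in [4,6]:
  j=4: true
  j=5: false
  j=6: true
Found at j=4 → formula holds.

Yes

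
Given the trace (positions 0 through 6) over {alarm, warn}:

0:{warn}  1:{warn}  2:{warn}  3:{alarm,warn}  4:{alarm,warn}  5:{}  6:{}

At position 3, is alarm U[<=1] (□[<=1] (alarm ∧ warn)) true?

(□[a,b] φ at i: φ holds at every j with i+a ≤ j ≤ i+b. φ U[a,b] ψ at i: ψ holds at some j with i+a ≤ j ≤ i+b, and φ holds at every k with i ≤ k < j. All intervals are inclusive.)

Holds

Need some j in [3,4] with □[<=1] (alarm ∧ warn), and alarm at every k in [3,j-1].
  j=3: □[<=1] (alarm ∧ warn) holds; no prefix to check → satisfied.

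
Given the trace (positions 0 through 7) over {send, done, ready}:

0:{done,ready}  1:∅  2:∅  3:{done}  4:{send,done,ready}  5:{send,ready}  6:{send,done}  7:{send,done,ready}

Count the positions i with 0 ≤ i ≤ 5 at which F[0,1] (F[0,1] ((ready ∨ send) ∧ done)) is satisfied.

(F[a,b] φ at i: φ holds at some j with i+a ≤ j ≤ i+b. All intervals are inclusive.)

5

Evaluate at each i in [0,5]:
  i=0: ✓ (witness j=0)
  i=1: ✗ (none in [1,2])
  i=2: ✓ (witness j=3)
  i=3: ✓ (witness j=3)
  i=4: ✓ (witness j=4)
  i=5: ✓ (witness j=5)
Positions where it holds: {0, 2, 3, 4, 5} → 5.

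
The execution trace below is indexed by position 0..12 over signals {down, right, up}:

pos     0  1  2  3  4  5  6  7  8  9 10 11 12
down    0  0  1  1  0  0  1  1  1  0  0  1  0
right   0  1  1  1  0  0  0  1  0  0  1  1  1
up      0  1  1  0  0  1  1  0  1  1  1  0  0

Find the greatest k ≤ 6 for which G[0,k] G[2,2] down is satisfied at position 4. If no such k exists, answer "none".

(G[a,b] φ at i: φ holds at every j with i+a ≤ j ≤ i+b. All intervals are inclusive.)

2

G[2,2] down must hold from j=4 onward; find where it first fails.
  j=4: holds
  j=5: holds
  j=6: holds
  j=7: fails
Holds on [4,6], so largest k = 2.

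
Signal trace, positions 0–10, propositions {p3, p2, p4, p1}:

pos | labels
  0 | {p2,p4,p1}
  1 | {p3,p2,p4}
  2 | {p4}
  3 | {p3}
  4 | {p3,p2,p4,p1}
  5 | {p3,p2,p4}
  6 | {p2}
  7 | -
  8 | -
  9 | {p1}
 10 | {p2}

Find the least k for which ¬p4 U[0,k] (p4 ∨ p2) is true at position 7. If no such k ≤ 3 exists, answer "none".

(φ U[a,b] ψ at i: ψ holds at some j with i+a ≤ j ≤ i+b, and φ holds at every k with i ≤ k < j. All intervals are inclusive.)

3

Need earliest j ≥ 7 with (p4 ∨ p2), and ¬p4 at every k in [7,j-1].
  j=7: rhs fails.
  j=8: rhs fails.
  j=9: rhs fails.
  j=10: rhs holds; lhs holds on [7,9]. k = 3.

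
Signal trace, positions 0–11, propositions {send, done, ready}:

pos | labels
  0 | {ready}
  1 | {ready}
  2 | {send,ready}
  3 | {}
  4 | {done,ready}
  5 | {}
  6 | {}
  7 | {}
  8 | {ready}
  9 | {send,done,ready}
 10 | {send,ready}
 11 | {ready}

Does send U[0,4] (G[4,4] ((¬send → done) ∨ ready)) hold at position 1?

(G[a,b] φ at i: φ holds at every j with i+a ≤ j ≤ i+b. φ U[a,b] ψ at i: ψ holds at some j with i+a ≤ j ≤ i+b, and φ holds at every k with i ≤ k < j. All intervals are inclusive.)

Need some j in [1,5] with G[4,4] ((¬send → done) ∨ ready), and send at every k in [1,j-1].
  j=1: G[4,4] ((¬send → done) ∨ ready) — fails at 5.
  j=2: G[4,4] ((¬send → done) ∨ ready) — fails at 6.
  j=3: G[4,4] ((¬send → done) ∨ ready) — fails at 7.
  j=4: G[4,4] ((¬send → done) ∨ ready) holds, but send fails at k=1 → not this j.
  j=5: G[4,4] ((¬send → done) ∨ ready) holds, but send fails at k=1 → not this j.
No j in the window works → until fails.

False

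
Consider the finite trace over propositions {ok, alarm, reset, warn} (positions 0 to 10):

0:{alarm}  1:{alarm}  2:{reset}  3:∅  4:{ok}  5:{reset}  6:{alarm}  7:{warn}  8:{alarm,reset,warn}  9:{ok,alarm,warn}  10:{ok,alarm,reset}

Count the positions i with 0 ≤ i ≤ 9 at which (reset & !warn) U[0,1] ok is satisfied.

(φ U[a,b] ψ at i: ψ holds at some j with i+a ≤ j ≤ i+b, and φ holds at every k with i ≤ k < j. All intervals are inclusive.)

Evaluate at each i in [0,9]:
  i=0: ✗ (no rhs in [0,1])
  i=1: ✗ (no rhs in [1,2])
  i=2: ✗ (no rhs in [2,3])
  i=3: ✗ (lhs fails at k=3 before rhs at j=4)
  i=4: ✓ (rhs at j=4)
  i=5: ✗ (no rhs in [5,6])
  i=6: ✗ (no rhs in [6,7])
  i=7: ✗ (no rhs in [7,8])
  i=8: ✗ (lhs fails at k=8 before rhs at j=9)
  i=9: ✓ (rhs at j=9)
Positions where it holds: {4, 9} → 2.

2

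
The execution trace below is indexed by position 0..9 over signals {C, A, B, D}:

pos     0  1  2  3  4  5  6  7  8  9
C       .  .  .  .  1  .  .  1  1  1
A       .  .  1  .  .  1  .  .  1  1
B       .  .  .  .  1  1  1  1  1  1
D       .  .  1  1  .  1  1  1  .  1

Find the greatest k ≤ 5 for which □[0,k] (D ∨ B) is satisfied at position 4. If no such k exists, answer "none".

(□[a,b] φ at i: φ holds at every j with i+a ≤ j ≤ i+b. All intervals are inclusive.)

(D ∨ B) must hold from j=4 onward; find where it first fails.
  j=4: holds
  j=5: holds
  j=6: holds
  j=7: holds
  j=8: holds
  j=9: holds
Holds through j=9; largest k = 5.

5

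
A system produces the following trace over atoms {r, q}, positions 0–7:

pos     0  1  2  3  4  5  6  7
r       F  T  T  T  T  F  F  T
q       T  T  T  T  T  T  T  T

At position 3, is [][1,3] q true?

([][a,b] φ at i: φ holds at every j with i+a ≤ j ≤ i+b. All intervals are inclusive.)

Yes

Check q at every j in [4,6]:
  j=4: true
  j=5: true
  j=6: true
All positions satisfy it → formula holds.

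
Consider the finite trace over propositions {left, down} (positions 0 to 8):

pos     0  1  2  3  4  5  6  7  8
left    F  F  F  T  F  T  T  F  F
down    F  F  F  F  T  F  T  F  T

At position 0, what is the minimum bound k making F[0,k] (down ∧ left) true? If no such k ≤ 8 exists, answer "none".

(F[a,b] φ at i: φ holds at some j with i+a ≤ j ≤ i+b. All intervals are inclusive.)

6

Scan j = 0,1,… for (down ∧ left):
  j=0: fails
  j=1: fails
  j=2: fails
  j=3: fails
  j=4: fails
  j=5: fails
  j=6: holds
First hit at j=6, so smallest k = 6-0 = 6.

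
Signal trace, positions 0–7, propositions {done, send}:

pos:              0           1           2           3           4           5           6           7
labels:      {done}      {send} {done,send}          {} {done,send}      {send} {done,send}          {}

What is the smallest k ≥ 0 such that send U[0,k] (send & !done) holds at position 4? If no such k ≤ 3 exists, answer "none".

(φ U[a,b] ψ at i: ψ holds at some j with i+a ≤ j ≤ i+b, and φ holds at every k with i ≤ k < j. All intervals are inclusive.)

Need earliest j ≥ 4 with (send & !done), and send at every k in [4,j-1].
  j=4: rhs fails.
  j=5: rhs holds; lhs holds on [4,4]. k = 1.

1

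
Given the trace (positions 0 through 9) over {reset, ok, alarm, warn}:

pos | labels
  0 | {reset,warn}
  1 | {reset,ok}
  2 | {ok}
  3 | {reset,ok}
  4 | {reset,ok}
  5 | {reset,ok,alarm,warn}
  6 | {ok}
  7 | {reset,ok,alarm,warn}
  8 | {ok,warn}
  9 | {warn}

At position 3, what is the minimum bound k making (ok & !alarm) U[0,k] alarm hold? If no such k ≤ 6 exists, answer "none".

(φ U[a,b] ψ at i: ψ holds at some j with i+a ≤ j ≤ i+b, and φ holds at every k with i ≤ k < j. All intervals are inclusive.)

2

Need earliest j ≥ 3 with alarm, and (ok & !alarm) at every k in [3,j-1].
  j=3: rhs fails.
  j=4: rhs fails.
  j=5: rhs holds; lhs holds on [3,4]. k = 2.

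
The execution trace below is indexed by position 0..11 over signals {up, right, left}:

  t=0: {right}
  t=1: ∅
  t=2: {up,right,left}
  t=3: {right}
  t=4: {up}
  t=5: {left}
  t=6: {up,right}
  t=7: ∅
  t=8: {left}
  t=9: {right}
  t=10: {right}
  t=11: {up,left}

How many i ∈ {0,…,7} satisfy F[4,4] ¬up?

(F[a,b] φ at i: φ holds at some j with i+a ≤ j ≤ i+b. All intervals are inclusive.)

Evaluate at each i in [0,7]:
  i=0: ✗ (none in [4,4])
  i=1: ✓ (witness j=5)
  i=2: ✗ (none in [6,6])
  i=3: ✓ (witness j=7)
  i=4: ✓ (witness j=8)
  i=5: ✓ (witness j=9)
  i=6: ✓ (witness j=10)
  i=7: ✗ (none in [11,11])
Positions where it holds: {1, 3, 4, 5, 6} → 5.

5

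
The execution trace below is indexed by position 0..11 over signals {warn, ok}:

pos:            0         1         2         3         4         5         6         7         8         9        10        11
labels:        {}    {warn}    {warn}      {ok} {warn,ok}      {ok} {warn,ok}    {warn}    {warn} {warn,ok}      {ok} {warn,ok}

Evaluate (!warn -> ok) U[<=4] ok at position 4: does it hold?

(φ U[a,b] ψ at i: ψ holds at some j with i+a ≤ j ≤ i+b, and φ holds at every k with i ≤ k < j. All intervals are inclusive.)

Need some j in [4,8] with ok, and (!warn -> ok) at every k in [4,j-1].
  j=4: ok holds; no prefix to check → satisfied.

True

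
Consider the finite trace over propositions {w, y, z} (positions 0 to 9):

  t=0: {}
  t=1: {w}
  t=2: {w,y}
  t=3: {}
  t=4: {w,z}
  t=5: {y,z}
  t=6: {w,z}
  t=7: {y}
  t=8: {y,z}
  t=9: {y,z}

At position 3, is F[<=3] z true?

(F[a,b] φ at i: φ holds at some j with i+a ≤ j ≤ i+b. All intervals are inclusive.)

Yes

Check z at each j in [3,6]:
  j=3: false
  j=4: true
  j=5: true
  j=6: true
Found at j=4 → formula holds.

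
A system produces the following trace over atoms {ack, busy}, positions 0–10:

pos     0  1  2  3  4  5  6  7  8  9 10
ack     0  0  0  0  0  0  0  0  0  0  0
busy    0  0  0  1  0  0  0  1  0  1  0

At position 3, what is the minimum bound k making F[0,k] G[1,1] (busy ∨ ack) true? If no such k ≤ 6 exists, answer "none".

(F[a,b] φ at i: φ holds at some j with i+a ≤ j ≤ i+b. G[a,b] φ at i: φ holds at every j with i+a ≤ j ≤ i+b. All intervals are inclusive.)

Scan j = 3,4,… for G[1,1] (busy ∨ ack):
  j=3: fails
  j=4: fails
  j=5: fails
  j=6: holds
First hit at j=6, so smallest k = 6-3 = 3.

3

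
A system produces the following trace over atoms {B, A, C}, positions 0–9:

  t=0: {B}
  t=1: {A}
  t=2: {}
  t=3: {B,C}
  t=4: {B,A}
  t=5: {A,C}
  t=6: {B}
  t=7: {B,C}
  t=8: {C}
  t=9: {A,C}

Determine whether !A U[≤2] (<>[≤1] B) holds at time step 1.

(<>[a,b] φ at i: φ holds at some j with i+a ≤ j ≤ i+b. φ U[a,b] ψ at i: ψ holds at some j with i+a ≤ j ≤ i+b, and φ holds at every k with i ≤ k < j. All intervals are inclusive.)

Need some j in [1,3] with <>[≤1] B, and !A at every k in [1,j-1].
  j=1: <>[≤1] B — fails (none in [1,2]).
  j=2: <>[≤1] B holds, but !A fails at k=1 → not this j.
  j=3: <>[≤1] B holds, but !A fails at k=1 → not this j.
No j in the window works → until fails.

False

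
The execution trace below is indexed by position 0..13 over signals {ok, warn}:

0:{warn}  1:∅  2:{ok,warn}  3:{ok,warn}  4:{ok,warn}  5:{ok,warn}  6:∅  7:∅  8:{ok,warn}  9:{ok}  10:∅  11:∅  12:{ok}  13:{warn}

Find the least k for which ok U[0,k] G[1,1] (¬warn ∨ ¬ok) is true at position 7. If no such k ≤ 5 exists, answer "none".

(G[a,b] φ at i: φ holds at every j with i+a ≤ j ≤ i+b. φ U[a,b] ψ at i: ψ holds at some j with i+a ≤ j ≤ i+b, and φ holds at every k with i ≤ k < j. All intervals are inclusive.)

none

Need earliest j ≥ 7 with G[1,1] (¬warn ∨ ¬ok), and ok at every k in [7,j-1].
  j=7: rhs fails.
  j=8: rhs holds but lhs fails at k=7.
  j=9: rhs holds but lhs fails at k=7.
  j=10: rhs holds but lhs fails at k=7.
  j=11: rhs holds but lhs fails at k=7.
  j=12: rhs holds but lhs fails at k=7.
No witness within the range → none.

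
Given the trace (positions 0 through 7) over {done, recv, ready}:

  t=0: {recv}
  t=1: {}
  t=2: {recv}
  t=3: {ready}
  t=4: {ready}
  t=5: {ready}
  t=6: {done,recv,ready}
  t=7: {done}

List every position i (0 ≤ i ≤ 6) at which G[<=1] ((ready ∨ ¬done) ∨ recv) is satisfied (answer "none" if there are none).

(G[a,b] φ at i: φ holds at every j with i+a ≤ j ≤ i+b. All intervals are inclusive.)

Evaluate at each i in [0,6]:
  i=0: ✓ (all of [0,1])
  i=1: ✓ (all of [1,2])
  i=2: ✓ (all of [2,3])
  i=3: ✓ (all of [3,4])
  i=4: ✓ (all of [4,5])
  i=5: ✓ (all of [5,6])
  i=6: ✗ (fails at j=7)

0, 1, 2, 3, 4, 5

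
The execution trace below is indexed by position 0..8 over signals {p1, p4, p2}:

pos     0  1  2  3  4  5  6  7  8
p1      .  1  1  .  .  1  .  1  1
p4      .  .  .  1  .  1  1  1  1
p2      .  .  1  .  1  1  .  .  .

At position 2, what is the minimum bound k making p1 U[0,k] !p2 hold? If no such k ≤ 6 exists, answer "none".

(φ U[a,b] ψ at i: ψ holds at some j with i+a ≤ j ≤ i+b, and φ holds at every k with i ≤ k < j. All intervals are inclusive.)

Need earliest j ≥ 2 with !p2, and p1 at every k in [2,j-1].
  j=2: rhs fails.
  j=3: rhs holds; lhs holds on [2,2]. k = 1.

1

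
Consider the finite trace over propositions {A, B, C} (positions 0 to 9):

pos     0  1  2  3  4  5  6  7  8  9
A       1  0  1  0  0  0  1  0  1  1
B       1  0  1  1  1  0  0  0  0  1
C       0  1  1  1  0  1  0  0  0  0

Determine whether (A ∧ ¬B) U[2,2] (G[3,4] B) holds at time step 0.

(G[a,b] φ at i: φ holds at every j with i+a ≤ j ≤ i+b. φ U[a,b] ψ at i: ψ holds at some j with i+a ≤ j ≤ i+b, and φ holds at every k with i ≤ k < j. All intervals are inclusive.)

Need some j in [2,2] with G[3,4] B, and (A ∧ ¬B) at every k in [0,j-1].
  j=2: G[3,4] B — fails at 5.
No j in the window works → until fails.

False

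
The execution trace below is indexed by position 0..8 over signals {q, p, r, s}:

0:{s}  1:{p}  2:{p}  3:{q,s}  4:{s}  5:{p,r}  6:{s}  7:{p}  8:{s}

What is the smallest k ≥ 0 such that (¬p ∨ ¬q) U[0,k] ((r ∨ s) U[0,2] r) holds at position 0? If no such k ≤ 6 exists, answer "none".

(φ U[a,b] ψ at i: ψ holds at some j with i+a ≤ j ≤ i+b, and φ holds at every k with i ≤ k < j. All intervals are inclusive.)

3

Need earliest j ≥ 0 with ((r ∨ s) U[0,2] r), and (¬p ∨ ¬q) at every k in [0,j-1].
  j=0: rhs fails.
  j=1: rhs fails.
  j=2: rhs fails.
  j=3: rhs holds; lhs holds on [0,2]. k = 3.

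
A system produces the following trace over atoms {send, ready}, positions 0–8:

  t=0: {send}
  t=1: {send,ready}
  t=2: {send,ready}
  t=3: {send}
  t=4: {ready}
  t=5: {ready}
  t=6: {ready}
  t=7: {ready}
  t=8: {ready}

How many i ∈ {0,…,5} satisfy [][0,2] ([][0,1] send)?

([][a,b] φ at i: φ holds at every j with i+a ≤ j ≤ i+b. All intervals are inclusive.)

Evaluate at each i in [0,5]:
  i=0: ✓ (all of [0,2])
  i=1: ✗ (fails at j=3)
  i=2: ✗ (fails at j=3)
  i=3: ✗ (fails at j=3)
  i=4: ✗ (fails at j=4)
  i=5: ✗ (fails at j=5)
Positions where it holds: {0} → 1.

1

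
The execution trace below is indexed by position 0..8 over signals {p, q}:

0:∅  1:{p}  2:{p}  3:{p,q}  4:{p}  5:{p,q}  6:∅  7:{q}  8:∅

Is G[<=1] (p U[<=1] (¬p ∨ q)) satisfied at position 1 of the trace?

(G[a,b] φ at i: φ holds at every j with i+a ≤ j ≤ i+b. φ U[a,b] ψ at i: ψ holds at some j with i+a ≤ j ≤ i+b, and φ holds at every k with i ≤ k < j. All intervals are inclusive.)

Check (p U[<=1] (¬p ∨ q)) at every j in [1,2]:
  j=1: fails
  j=2: holds
Fails at j=1 → formula fails.

False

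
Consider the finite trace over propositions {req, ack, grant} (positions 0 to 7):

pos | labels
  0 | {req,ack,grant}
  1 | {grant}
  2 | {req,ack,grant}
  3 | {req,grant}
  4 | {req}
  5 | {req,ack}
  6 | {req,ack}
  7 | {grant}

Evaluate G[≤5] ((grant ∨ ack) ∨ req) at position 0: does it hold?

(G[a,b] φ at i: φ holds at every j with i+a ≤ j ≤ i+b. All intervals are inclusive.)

Yes

Check ((grant ∨ ack) ∨ req) at every j in [0,5]:
  j=0: true
  j=1: true
  j=2: true
  j=3: true
  j=4: true
  j=5: true
All positions satisfy it → formula holds.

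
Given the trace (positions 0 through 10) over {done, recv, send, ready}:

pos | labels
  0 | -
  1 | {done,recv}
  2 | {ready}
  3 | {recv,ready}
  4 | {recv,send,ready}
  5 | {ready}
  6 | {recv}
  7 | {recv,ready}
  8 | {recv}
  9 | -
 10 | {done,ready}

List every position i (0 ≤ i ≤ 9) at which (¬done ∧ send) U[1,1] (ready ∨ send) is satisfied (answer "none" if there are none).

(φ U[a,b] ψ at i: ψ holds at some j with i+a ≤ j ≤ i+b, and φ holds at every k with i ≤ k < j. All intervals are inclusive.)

Evaluate at each i in [0,9]:
  i=0: ✗ (no rhs in [1,1])
  i=1: ✗ (lhs fails at k=1 before rhs at j=2)
  i=2: ✗ (lhs fails at k=2 before rhs at j=3)
  i=3: ✗ (lhs fails at k=3 before rhs at j=4)
  i=4: ✓ (rhs at j=5; lhs holds on [4,4])
  i=5: ✗ (no rhs in [6,6])
  i=6: ✗ (lhs fails at k=6 before rhs at j=7)
  i=7: ✗ (no rhs in [8,8])
  i=8: ✗ (no rhs in [9,9])
  i=9: ✗ (lhs fails at k=9 before rhs at j=10)

4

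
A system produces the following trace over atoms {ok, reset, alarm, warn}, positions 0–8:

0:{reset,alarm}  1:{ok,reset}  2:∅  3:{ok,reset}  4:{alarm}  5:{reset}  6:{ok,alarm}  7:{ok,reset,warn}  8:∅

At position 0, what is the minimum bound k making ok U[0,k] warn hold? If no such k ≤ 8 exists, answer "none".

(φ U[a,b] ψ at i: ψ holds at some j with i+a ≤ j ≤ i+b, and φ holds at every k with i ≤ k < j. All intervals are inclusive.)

none

Need earliest j ≥ 0 with warn, and ok at every k in [0,j-1].
  j=0: rhs fails.
  j=1: rhs fails.
  j=2: rhs fails.
  j=3: rhs fails.
  j=4: rhs fails.
  j=5: rhs fails.
  j=6: rhs fails.
  j=7: rhs holds but lhs fails at k=0.
  j=8: rhs fails.
No witness within the range → none.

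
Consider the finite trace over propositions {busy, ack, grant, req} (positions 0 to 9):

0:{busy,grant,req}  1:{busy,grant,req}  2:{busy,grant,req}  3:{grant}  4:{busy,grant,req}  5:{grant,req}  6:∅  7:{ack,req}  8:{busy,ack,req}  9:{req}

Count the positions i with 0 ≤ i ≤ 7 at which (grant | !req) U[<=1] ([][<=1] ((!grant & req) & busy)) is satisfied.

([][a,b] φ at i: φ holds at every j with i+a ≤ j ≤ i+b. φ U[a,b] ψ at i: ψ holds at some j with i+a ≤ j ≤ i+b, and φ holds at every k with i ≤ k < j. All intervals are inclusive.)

0

Evaluate at each i in [0,7]:
  i=0: ✗ (no rhs in [0,1])
  i=1: ✗ (no rhs in [1,2])
  i=2: ✗ (no rhs in [2,3])
  i=3: ✗ (no rhs in [3,4])
  i=4: ✗ (no rhs in [4,5])
  i=5: ✗ (no rhs in [5,6])
  i=6: ✗ (no rhs in [6,7])
  i=7: ✗ (no rhs in [7,8])
Positions where it holds: {} → 0.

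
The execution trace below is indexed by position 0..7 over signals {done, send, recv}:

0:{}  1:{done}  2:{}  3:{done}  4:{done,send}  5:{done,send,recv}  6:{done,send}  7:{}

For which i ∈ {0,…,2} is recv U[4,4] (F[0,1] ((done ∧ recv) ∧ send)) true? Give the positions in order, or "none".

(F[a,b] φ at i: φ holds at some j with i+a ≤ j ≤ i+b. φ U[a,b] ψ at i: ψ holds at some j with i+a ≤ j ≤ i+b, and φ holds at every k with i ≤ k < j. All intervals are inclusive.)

none

Evaluate at each i in [0,2]:
  i=0: ✗ (lhs fails at k=0 before rhs at j=4)
  i=1: ✗ (lhs fails at k=1 before rhs at j=5)
  i=2: ✗ (no rhs in [6,6])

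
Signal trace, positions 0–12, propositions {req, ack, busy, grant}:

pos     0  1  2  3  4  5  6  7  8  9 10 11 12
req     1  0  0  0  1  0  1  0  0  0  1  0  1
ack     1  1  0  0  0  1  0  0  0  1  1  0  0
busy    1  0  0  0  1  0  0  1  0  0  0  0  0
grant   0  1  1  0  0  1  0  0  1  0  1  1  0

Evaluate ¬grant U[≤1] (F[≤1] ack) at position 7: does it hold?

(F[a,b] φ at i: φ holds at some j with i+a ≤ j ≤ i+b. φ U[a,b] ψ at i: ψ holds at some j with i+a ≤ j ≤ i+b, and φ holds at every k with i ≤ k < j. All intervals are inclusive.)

Need some j in [7,8] with F[≤1] ack, and ¬grant at every k in [7,j-1].
  j=7: F[≤1] ack — fails (none in [7,8]).
  j=8: F[≤1] ack holds; ¬grant holds at every k in [7,7] → satisfied.

Holds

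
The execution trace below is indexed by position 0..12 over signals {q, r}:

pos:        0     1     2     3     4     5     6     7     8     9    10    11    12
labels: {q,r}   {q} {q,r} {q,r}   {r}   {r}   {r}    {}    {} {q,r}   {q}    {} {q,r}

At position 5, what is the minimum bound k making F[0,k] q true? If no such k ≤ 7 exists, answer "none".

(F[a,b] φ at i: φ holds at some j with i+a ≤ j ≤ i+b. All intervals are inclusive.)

4

Scan j = 5,6,… for q:
  j=5: fails
  j=6: fails
  j=7: fails
  j=8: fails
  j=9: holds
First hit at j=9, so smallest k = 9-5 = 4.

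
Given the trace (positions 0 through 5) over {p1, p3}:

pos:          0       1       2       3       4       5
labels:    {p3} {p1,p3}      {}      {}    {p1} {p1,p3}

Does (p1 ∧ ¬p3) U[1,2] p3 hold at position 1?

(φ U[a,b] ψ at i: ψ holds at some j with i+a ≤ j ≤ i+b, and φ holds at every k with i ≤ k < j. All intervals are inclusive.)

No

Need some j in [2,3] with p3, and (p1 ∧ ¬p3) at every k in [1,j-1].
  j=2: p3 false.
  j=3: p3 false.
No j in the window works → until fails.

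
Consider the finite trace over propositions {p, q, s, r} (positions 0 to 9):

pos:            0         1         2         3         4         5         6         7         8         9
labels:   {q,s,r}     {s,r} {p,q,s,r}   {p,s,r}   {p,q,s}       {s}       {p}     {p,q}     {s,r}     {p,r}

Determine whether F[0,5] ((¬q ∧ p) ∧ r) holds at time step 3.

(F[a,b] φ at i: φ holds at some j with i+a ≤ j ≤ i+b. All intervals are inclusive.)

Holds

Check ((¬q ∧ p) ∧ r) at each j in [3,8]:
  j=3: true
  j=4: false
  j=5: false
  j=6: false
  j=7: false
  j=8: false
Found at j=3 → formula holds.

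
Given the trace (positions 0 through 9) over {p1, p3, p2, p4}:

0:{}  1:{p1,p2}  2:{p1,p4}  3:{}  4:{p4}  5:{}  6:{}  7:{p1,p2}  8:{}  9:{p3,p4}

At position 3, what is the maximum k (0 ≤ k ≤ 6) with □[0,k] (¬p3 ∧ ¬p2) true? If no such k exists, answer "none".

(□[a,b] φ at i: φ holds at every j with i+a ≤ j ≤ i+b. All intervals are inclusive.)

3

(¬p3 ∧ ¬p2) must hold from j=3 onward; find where it first fails.
  j=3: holds
  j=4: holds
  j=5: holds
  j=6: holds
  j=7: fails
Holds on [3,6], so largest k = 3.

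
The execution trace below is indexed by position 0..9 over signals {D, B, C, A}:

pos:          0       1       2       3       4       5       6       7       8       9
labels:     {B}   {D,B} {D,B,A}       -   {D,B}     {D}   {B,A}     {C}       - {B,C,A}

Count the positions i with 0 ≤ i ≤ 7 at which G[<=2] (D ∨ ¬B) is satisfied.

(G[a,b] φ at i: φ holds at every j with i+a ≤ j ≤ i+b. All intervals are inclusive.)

Evaluate at each i in [0,7]:
  i=0: ✗ (fails at j=0)
  i=1: ✓ (all of [1,3])
  i=2: ✓ (all of [2,4])
  i=3: ✓ (all of [3,5])
  i=4: ✗ (fails at j=6)
  i=5: ✗ (fails at j=6)
  i=6: ✗ (fails at j=6)
  i=7: ✗ (fails at j=9)
Positions where it holds: {1, 2, 3} → 3.

3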